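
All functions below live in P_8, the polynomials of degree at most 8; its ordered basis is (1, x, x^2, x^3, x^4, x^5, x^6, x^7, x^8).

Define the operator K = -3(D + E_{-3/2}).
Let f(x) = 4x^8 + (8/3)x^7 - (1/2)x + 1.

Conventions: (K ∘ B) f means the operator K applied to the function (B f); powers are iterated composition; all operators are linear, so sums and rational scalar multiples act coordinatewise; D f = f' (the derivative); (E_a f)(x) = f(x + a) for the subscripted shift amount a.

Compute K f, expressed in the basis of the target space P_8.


g(x) = -12x^8 + 40x^7 - 728x^6 + 1890x^5 - (6615/2)x^4 + (7371/2)x^3 - (5103/2)x^2 + (8031/8)x - 11175/64

D f = 32x^7 + (56/3)x^6 - 1/2
E_{-3/2} f = 4x^8 - (136/3)x^7 + 224x^6 - 630x^5 + (2205/2)x^4 - (2457/2)x^3 + (1701/2)x^2 - (2677/8)x + 3757/64
(D + E_{-3/2}) f = 4x^8 - (40/3)x^7 + (728/3)x^6 - 630x^5 + (2205/2)x^4 - (2457/2)x^3 + (1701/2)x^2 - (2677/8)x + 3725/64
(-3(D + E_{-3/2})) f = -12x^8 + 40x^7 - 728x^6 + 1890x^5 - (6615/2)x^4 + (7371/2)x^3 - (5103/2)x^2 + (8031/8)x - 11175/64


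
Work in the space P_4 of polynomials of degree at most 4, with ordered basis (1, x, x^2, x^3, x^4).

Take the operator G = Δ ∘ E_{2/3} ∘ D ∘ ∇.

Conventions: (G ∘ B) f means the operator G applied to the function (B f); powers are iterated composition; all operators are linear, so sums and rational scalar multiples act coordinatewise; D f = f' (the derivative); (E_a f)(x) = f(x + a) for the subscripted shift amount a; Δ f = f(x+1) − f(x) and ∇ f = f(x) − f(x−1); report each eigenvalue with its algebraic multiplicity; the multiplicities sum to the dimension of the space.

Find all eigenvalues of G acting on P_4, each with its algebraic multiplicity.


image of 1: 0
image of x: 0
image of x^2: 0
image of x^3: 6
image of x^4: 24x + 16
the matrix is upper triangular; its diagonal is (0, 0, 0, 0, 0)
for a triangular matrix the eigenvalues are the diagonal entries, with algebraic multiplicity their repetition count

λ = 0 (multiplicity 5)


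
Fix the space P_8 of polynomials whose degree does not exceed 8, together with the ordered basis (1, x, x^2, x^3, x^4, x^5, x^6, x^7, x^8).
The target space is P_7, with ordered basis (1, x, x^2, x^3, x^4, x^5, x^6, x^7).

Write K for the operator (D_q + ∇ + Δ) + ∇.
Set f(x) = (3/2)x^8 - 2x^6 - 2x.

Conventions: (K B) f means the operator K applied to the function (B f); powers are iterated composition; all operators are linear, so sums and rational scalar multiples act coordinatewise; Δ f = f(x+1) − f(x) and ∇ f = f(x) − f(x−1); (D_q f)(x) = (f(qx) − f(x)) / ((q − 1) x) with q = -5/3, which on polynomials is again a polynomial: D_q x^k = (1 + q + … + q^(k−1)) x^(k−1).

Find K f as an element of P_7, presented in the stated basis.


D_q f = -(24004/729)x^7 + (3724/243)x^5 - 2
∇ f = 12x^7 - 42x^6 + 72x^5 - 75x^4 + 44x^3 - 12x^2 - 3/2
Δ f = 12x^7 + 42x^6 + 72x^5 + 75x^4 + 44x^3 + 12x^2 - 5/2
(D_q + ∇ + Δ) f = -(6508/729)x^7 + (38716/243)x^5 + 88x^3 - 6
∇ f = 12x^7 - 42x^6 + 72x^5 - 75x^4 + 44x^3 - 12x^2 - 3/2
((D_q + ∇ + Δ) + ∇) f = (2240/729)x^7 - 42x^6 + (56212/243)x^5 - 75x^4 + 132x^3 - 12x^2 - 15/2

g(x) = (2240/729)x^7 - 42x^6 + (56212/243)x^5 - 75x^4 + 132x^3 - 12x^2 - 15/2


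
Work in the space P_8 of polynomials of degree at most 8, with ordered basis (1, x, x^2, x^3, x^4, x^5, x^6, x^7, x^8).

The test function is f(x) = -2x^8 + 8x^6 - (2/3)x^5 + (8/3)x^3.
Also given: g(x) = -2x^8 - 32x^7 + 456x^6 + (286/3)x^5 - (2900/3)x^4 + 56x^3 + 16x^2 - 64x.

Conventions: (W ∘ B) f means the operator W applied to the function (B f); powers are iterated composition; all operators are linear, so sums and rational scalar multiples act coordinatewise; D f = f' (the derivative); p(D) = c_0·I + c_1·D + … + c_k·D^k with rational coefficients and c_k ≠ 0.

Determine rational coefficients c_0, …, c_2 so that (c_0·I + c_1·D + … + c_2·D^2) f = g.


D^0 f = -2x^8 + 8x^6 - (2/3)x^5 + (8/3)x^3
D^1 f = -16x^7 + 48x^5 - (10/3)x^4 + 8x^2
D^2 f = -112x^6 + 240x^4 - (40/3)x^3 + 16x
matching coefficients of g against c_0 f + c_1 Df + … from the top degree down determines the c_i
solution: c_0 = 1, c_1 = 2, c_2 = -4

p(D) = I + 2·D − 4·D^2, i.e. c_0 = 1, c_1 = 2, c_2 = -4


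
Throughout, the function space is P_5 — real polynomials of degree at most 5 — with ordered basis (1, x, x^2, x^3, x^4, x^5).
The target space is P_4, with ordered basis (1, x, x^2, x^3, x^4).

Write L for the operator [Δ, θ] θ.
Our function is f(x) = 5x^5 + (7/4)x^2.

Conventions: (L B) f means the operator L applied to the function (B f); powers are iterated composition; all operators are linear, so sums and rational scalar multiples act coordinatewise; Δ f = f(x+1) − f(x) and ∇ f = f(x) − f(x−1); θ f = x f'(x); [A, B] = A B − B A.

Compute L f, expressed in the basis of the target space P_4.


the result is g(x) = 125x^4 + 500x^3 + 750x^2 + 507x + 132

θ f = 25x^5 + (7/2)x^2
θ θ f = 125x^5 + 7x^2
Δ θ θ f = 625x^4 + 1250x^3 + 1250x^2 + 639x + 132
Δ θ f = 125x^4 + 250x^3 + 250x^2 + 132x + 57/2
θ Δ θ f = 500x^4 + 750x^3 + 500x^2 + 132x
[Δ, θ] θ f = 125x^4 + 500x^3 + 750x^2 + 507x + 132


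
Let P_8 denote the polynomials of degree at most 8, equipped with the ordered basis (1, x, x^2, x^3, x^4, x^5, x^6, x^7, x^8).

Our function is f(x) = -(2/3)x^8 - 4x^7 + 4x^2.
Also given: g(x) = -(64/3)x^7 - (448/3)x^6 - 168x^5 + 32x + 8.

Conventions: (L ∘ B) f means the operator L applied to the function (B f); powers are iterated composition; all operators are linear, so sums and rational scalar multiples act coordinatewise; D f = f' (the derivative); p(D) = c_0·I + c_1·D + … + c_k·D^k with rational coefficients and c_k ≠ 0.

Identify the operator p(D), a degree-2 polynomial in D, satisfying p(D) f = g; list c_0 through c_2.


D^0 f = -(2/3)x^8 - 4x^7 + 4x^2
D^1 f = -(16/3)x^7 - 28x^6 + 8x
D^2 f = -(112/3)x^6 - 168x^5 + 8
matching coefficients of g against c_0 f + c_1 Df + … from the top degree down determines the c_i
solution: c_0 = 0, c_1 = 4, c_2 = 1

c_0 = 0, c_1 = 4, c_2 = 1


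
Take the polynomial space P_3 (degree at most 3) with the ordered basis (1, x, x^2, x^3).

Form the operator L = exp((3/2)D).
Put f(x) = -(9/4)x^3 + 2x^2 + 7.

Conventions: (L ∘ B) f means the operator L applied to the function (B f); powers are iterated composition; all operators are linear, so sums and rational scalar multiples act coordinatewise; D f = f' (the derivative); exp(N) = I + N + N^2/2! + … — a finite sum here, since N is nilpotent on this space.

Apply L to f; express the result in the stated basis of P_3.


the image equals g(x) = -(9/4)x^3 - (65/8)x^2 - (147/16)x + 125/32

order-1 term: -(81/8)x^2 + 6x
order-2 term: -(243/16)x + 9/2
order-3 term: -243/32
the series for exp((3/2)D) f terminates at order 3
exp((3/2)D) f = -(9/4)x^3 - (65/8)x^2 - (147/16)x + 125/32


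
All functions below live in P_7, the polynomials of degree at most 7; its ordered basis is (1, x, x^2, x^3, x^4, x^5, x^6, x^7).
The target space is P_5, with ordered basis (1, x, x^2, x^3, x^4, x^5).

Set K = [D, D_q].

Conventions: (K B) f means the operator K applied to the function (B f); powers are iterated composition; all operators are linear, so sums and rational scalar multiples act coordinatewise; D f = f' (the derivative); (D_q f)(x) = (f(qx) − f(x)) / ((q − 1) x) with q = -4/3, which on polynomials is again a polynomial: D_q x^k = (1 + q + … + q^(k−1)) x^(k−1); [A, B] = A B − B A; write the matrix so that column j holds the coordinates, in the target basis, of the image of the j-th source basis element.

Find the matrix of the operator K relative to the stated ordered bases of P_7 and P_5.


image of 1: 0
image of x: 0
image of x^2: -7/3
image of x^3: (35/9)x
image of x^4: -(77/9)x^2
image of x^5: (1099/81)x^3
image of x^6: -(5663/243)x^4
image of x^7: (2891/81)x^5
each image's coordinates form column j of the matrix

the matrix is [[0, 0, -7/3, 0, 0, 0, 0, 0]; [0, 0, 0, 35/9, 0, 0, 0, 0]; [0, 0, 0, 0, -77/9, 0, 0, 0]; [0, 0, 0, 0, 0, 1099/81, 0, 0]; [0, 0, 0, 0, 0, 0, -5663/243, 0]; [0, 0, 0, 0, 0, 0, 0, 2891/81]] (rows listed top to bottom)


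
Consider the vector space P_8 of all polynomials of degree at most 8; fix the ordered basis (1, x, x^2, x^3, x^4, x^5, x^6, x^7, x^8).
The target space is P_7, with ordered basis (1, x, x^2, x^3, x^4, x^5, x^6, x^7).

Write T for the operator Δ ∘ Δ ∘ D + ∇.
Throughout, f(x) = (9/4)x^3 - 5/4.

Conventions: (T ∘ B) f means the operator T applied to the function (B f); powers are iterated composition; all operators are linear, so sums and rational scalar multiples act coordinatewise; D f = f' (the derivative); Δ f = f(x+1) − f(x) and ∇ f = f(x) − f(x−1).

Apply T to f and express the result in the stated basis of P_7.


D f = (27/4)x^2
Δ D f = (27/2)x + 27/4
Δ Δ D f = 27/2
∇ f = (27/4)x^2 - (27/4)x + 9/4
(Δ ∘ Δ ∘ D + ∇) f = (27/4)x^2 - (27/4)x + 63/4

the result is g(x) = (27/4)x^2 - (27/4)x + 63/4


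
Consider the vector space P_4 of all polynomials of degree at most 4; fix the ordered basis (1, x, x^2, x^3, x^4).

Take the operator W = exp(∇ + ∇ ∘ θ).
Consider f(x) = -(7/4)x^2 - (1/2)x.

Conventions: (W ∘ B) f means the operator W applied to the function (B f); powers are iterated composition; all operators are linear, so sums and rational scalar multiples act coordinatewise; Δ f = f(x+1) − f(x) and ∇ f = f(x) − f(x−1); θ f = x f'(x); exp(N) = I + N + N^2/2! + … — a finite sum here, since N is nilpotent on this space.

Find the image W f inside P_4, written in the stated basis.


order-1 term: -(21/2)x + 17/4
order-2 term: -21/2
the series for exp(∇ + ∇ ∘ θ) f terminates at order 2
exp(∇ + ∇ ∘ θ) f = -(7/4)x^2 - 11x - 25/4

g(x) = -(7/4)x^2 - 11x - 25/4


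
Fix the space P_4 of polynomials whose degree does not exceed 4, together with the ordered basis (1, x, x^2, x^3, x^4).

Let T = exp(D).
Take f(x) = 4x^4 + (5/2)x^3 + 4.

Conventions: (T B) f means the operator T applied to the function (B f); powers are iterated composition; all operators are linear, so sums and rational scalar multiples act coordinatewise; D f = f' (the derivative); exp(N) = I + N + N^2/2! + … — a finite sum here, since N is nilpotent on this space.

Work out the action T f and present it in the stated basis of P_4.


order-1 term: 16x^3 + (15/2)x^2
order-2 term: 24x^2 + (15/2)x
order-3 term: 16x + 5/2
order-4 term: 4
the series for exp(D) f terminates at order 4
exp(D) f = 4x^4 + (37/2)x^3 + (63/2)x^2 + (47/2)x + 21/2

the result is g(x) = 4x^4 + (37/2)x^3 + (63/2)x^2 + (47/2)x + 21/2


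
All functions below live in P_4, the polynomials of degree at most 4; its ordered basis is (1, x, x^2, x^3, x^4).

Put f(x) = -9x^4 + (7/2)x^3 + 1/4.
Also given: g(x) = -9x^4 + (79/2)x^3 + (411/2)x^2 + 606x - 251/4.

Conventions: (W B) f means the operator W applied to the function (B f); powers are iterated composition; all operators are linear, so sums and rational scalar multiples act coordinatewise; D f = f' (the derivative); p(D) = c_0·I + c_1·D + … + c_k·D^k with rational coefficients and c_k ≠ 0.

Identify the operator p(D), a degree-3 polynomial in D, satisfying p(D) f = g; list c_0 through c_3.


D^0 f = -9x^4 + (7/2)x^3 + 1/4
D^1 f = -36x^3 + (21/2)x^2
D^2 f = -108x^2 + 21x
D^3 f = -216x + 21
matching coefficients of g against c_0 f + c_1 Df + … from the top degree down determines the c_i
solution: c_0 = 1, c_1 = -1, c_2 = -2, c_3 = -3

p(D) = I − D − 2·D^2 − 3·D^3, i.e. c_0 = 1, c_1 = -1, c_2 = -2, c_3 = -3


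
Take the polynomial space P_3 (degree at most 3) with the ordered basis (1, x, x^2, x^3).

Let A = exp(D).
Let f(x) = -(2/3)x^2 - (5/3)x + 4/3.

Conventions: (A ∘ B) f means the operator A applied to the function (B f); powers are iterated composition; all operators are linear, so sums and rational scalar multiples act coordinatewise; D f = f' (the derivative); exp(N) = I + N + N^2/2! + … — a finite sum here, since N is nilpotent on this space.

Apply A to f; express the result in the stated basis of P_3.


the image equals g(x) = -(2/3)x^2 - 3x - 1

order-1 term: -(4/3)x - 5/3
order-2 term: -2/3
the series for exp(D) f terminates at order 2
exp(D) f = -(2/3)x^2 - 3x - 1


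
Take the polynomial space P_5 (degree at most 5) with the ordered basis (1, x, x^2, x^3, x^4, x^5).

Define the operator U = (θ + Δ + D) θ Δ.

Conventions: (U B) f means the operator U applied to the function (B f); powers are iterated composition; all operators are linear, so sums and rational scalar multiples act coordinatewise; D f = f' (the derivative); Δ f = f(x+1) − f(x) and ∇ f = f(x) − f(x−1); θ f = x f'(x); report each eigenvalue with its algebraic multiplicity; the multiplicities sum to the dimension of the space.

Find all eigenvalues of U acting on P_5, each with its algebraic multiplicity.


image of 1: 0
image of x: 0
image of x^2: 2x + 4
image of x^3: 12x^2 + 27x + 12
image of x^4: 36x^3 + 96x^2 + 88x + 32
image of x^5: 80x^4 + 250x^3 + 340x^2 + 255x + 80
the matrix is upper triangular; its diagonal is (0, 0, 0, 0, 0, 0)
for a triangular matrix the eigenvalues are the diagonal entries, with algebraic multiplicity their repetition count

λ = 0 (multiplicity 6)


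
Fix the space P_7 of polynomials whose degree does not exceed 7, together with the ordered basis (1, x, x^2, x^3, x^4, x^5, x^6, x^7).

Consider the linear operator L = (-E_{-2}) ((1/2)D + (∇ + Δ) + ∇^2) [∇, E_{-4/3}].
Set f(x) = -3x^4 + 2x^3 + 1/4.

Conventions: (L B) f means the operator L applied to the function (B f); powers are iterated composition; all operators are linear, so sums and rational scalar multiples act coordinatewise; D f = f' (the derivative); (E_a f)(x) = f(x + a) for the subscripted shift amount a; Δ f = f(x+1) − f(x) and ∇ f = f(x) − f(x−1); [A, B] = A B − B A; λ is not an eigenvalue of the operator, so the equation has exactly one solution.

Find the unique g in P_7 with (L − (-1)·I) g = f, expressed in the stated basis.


write g with unknown coordinates in the stated basis and equate coefficients in (L − (-1)·I) g = f
solving from the highest basis element down gives g = -3x^4 + 2x^3 + 1/4
check: L g = 0
so L g − (-1)·g = -3x^4 + 2x^3 + 1/4 = f ✓

the image equals g(x) = -3x^4 + 2x^3 + 1/4


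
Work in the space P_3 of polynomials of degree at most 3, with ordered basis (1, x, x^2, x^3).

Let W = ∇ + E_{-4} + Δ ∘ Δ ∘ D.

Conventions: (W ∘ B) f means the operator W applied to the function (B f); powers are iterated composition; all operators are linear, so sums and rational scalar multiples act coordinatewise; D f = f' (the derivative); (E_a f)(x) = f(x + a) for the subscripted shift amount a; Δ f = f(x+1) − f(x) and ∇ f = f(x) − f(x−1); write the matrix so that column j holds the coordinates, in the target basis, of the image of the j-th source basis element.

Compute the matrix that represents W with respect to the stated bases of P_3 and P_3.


image of 1: 1
image of x: x - 3
image of x^2: x^2 - 6x + 15
image of x^3: x^3 - 9x^2 + 45x - 57
each image's coordinates form column j of the matrix

the matrix is [[1, -3, 15, -57]; [0, 1, -6, 45]; [0, 0, 1, -9]; [0, 0, 0, 1]] (rows listed top to bottom)


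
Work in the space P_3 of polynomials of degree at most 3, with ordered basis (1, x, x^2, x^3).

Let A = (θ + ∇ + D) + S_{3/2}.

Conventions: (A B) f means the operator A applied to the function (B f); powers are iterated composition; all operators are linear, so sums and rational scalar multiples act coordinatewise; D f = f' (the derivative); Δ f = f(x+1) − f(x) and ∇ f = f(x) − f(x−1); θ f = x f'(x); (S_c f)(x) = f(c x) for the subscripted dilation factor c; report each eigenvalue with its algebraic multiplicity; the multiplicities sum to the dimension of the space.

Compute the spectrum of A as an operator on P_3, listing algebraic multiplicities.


λ = 1 (multiplicity 1), λ = 5/2 (multiplicity 1), λ = 17/4 (multiplicity 1), λ = 51/8 (multiplicity 1)

image of 1: 1
image of x: (5/2)x + 2
image of x^2: (17/4)x^2 + 4x - 1
image of x^3: (51/8)x^3 + 6x^2 - 3x + 1
the matrix is upper triangular; its diagonal is (1, 5/2, 17/4, 51/8)
for a triangular matrix the eigenvalues are the diagonal entries, with algebraic multiplicity their repetition count


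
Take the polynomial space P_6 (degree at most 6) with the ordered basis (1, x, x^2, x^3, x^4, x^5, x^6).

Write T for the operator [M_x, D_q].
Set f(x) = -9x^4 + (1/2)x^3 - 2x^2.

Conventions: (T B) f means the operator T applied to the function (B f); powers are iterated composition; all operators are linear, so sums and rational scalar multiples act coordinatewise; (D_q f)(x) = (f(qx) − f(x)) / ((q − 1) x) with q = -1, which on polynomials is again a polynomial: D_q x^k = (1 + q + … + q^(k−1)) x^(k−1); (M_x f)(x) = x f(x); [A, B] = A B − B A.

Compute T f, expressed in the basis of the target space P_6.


g(x) = 9x^4 + (1/2)x^3 + 2x^2

D_q f = (1/2)x^2
M_x D_q f = (1/2)x^3
M_x f = -9x^5 + (1/2)x^4 - 2x^3
D_q M_x f = -9x^4 - 2x^2
[M_x, D_q] f = 9x^4 + (1/2)x^3 + 2x^2


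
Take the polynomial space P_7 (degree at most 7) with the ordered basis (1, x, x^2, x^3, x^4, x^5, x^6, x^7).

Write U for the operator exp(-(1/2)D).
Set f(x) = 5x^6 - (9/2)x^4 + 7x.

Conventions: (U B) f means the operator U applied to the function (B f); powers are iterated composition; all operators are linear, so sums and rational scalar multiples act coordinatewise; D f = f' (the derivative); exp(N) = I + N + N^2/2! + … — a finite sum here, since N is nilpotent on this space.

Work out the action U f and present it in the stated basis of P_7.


the result is g(x) = 5x^6 - 15x^5 + (57/4)x^4 - (7/2)x^3 - (33/16)x^2 + (133/16)x - 237/64

order-1 term: -15x^5 + 9x^3 - 7/2
order-2 term: (75/4)x^4 - (27/4)x^2
order-3 term: -(25/2)x^3 + (9/4)x
order-4 term: (75/16)x^2 - 9/32
order-5 term: -(15/16)x
order-6 term: 5/64
the series for exp(-(1/2)D) f terminates at order 6
exp(-(1/2)D) f = 5x^6 - 15x^5 + (57/4)x^4 - (7/2)x^3 - (33/16)x^2 + (133/16)x - 237/64


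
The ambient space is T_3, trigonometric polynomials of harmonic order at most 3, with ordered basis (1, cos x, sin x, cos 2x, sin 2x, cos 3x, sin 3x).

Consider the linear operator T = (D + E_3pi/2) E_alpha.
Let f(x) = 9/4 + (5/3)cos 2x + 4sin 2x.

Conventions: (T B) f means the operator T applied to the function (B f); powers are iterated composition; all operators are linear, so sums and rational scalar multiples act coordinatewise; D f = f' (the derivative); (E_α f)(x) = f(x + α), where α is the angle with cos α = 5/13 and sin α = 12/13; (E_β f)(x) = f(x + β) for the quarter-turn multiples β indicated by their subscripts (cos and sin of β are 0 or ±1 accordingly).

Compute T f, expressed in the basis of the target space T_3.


E_alpha f = 9/4 + (5/3)cos 2x - 4sin 2x
D E_alpha f = -8cos 2x - (10/3)sin 2x
E_3pi/2 E_alpha f = 9/4 - (5/3)cos 2x + 4sin 2x
(D + E_3pi/2) E_alpha f = 9/4 - (29/3)cos 2x + (2/3)sin 2x

the result is g(x) = 9/4 - (29/3)cos 2x + (2/3)sin 2x


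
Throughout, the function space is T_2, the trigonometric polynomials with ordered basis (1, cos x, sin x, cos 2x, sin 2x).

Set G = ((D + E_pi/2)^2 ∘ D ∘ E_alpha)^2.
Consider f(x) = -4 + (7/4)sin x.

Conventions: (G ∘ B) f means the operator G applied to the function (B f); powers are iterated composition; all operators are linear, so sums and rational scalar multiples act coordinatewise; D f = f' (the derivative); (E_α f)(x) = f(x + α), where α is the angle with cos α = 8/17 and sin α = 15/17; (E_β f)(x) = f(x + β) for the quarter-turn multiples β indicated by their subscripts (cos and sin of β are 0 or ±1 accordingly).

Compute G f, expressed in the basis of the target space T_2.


E_alpha f = -4 + (105/68)cos x + (14/17)sin x
D E_alpha f = (14/17)cos x - (105/68)sin x
D (D ∘ E_alpha) f = -(105/68)cos x - (14/17)sin x
E_pi/2 (D ∘ E_alpha) f = -(105/68)cos x - (14/17)sin x
(D + E_pi/2) (D ∘ E_alpha) f = -(105/34)cos x - (28/17)sin x
D (D + E_pi/2) (D ∘ E_alpha) f = -(28/17)cos x + (105/34)sin x
E_pi/2 (D + E_pi/2) (D ∘ E_alpha) f = -(28/17)cos x + (105/34)sin x
(D + E_pi/2) (D + E_pi/2) (D ∘ E_alpha) f = -(56/17)cos x + (105/17)sin x
E_alpha ((D + E_pi/2)^2 ∘ D ∘ E_alpha) f = (1127/289)cos x + (1680/289)sin x
D E_alpha ((D + E_pi/2)^2 ∘ D ∘ E_alpha) f = (1680/289)cos x - (1127/289)sin x
D (D ∘ E_alpha) ((D + E_pi/2)^2 ∘ D ∘ E_alpha) f = -(1127/289)cos x - (1680/289)sin x
E_pi/2 (D ∘ E_alpha) ((D + E_pi/2)^2 ∘ D ∘ E_alpha) f = -(1127/289)cos x - (1680/289)sin x
(D + E_pi/2) (D ∘ E_alpha) ((D + E_pi/2)^2 ∘ D ∘ E_alpha) f = -(2254/289)cos x - (3360/289)sin x
D (D + E_pi/2) (D ∘ E_alpha) ((D + E_pi/2)^2 ∘ D ∘ E_alpha) f = -(3360/289)cos x + (2254/289)sin x
E_pi/2 (D + E_pi/2) (D ∘ E_alpha) ((D + E_pi/2)^2 ∘ D ∘ E_alpha) f = -(3360/289)cos x + (2254/289)sin x
(D + E_pi/2) (D + E_pi/2) (D ∘ E_alpha) ((D + E_pi/2)^2 ∘ D ∘ E_alpha) f = -(6720/289)cos x + (4508/289)sin x

the result is g(x) = -(6720/289)cos x + (4508/289)sin x


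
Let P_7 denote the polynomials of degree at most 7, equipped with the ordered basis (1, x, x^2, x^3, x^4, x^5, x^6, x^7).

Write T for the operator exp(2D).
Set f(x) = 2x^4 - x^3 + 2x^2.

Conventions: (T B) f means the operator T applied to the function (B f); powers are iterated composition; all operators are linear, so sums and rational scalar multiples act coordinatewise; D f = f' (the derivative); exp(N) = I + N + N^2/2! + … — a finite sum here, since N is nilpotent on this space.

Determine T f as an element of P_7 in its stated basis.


g(x) = 2x^4 + 15x^3 + 44x^2 + 60x + 32

order-1 term: 16x^3 - 6x^2 + 8x
order-2 term: 48x^2 - 12x + 8
order-3 term: 64x - 8
order-4 term: 32
the series for exp(2D) f terminates at order 4
exp(2D) f = 2x^4 + 15x^3 + 44x^2 + 60x + 32


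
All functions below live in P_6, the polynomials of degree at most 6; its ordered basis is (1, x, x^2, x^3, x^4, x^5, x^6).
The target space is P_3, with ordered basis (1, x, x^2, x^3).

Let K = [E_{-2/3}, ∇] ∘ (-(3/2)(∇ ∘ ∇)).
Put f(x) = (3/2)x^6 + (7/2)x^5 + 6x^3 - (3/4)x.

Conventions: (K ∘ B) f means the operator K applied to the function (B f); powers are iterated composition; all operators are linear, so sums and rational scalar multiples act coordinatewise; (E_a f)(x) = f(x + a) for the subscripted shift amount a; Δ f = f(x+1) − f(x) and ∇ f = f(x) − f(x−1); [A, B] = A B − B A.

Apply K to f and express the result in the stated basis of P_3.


g(x) = 0

∇ f = 9x^5 - 5x^4 - 5x^3 + (61/2)x^2 - (53/2)x + 29/4
∇ ∇ f = 45x^4 - 110x^3 + 105x^2 + 11x - 48
(-(3/2)(∇ ∘ ∇)) f = -(135/2)x^4 + 165x^3 - (315/2)x^2 - (33/2)x + 72
∇ (-(3/2)(∇ ∘ ∇)) f = -270x^3 + 900x^2 - 1080x + 747/2
E_{-2/3} ∇ (-(3/2)(∇ ∘ ∇)) f = -270x^3 + 1440x^2 - 2640x + 3147/2
E_{-2/3} (-(3/2)(∇ ∘ ∇)) f = -(135/2)x^4 + 345x^3 - (1335/2)x^2 + (987/2)x - 443/9
∇ E_{-2/3} (-(3/2)(∇ ∘ ∇)) f = -270x^3 + 1440x^2 - 2640x + 3147/2
[E_{-2/3}, ∇] (-(3/2)(∇ ∘ ∇)) f = 0


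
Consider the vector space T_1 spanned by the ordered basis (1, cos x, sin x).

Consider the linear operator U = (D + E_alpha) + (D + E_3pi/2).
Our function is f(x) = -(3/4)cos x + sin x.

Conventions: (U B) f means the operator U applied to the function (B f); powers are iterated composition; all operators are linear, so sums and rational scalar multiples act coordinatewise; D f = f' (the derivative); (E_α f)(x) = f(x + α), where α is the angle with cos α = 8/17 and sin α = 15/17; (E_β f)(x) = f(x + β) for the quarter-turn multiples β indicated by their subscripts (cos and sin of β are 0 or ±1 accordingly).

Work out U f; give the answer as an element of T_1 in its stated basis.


D f = cos x + (3/4)sin x
E_alpha f = (9/17)cos x + (77/68)sin x
(D + E_alpha) f = (26/17)cos x + (32/17)sin x
D f = cos x + (3/4)sin x
E_3pi/2 f = -cos x - (3/4)sin x
(D + E_3pi/2) f = 0
((D + E_alpha) + (D + E_3pi/2)) f = (26/17)cos x + (32/17)sin x

the image equals g(x) = (26/17)cos x + (32/17)sin x


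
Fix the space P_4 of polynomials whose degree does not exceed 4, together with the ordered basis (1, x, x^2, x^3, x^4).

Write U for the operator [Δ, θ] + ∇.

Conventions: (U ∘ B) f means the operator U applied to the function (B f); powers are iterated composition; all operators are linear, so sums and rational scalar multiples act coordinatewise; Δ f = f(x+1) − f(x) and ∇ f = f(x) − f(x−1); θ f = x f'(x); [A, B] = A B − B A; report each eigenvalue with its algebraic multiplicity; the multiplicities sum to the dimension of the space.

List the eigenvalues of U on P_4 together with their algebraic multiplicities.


image of 1: 0
image of x: 2
image of x^2: 4x + 1
image of x^3: 6x^2 + 3x + 4
image of x^4: 8x^3 + 6x^2 + 16x + 3
the matrix is upper triangular; its diagonal is (0, 0, 0, 0, 0)
for a triangular matrix the eigenvalues are the diagonal entries, with algebraic multiplicity their repetition count

λ = 0 (multiplicity 5)


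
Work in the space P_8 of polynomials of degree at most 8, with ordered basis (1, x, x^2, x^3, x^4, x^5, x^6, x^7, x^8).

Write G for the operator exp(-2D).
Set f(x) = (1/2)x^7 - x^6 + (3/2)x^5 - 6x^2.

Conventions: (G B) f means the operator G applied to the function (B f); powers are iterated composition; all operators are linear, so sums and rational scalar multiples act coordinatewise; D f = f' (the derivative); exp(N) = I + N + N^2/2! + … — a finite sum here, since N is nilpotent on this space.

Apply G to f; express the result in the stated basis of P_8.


order-1 term: -7x^6 + 12x^5 - 15x^4 + 24x
order-2 term: 42x^5 - 60x^4 + 60x^3 - 24
order-3 term: -140x^4 + 160x^3 - 120x^2
order-4 term: 280x^3 - 240x^2 + 120x
order-5 term: -336x^2 + 192x - 48
order-6 term: 224x - 64
order-7 term: -64
the series for exp(-2D) f terminates at order 7
exp(-2D) f = (1/2)x^7 - 8x^6 + (111/2)x^5 - 215x^4 + 500x^3 - 702x^2 + 560x - 200

g(x) = (1/2)x^7 - 8x^6 + (111/2)x^5 - 215x^4 + 500x^3 - 702x^2 + 560x - 200


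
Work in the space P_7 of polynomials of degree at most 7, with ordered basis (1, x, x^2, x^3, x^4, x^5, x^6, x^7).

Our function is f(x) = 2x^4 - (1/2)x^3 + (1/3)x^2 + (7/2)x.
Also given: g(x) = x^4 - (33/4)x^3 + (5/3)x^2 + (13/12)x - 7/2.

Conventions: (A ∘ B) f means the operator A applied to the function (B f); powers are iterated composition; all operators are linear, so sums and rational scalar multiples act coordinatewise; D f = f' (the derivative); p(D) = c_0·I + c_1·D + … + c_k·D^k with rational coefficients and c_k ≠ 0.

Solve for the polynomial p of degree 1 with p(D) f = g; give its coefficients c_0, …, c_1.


D^0 f = 2x^4 - (1/2)x^3 + (1/3)x^2 + (7/2)x
D^1 f = 8x^3 - (3/2)x^2 + (2/3)x + 7/2
matching coefficients of g against c_0 f + c_1 Df + … from the top degree down determines the c_i
solution: c_0 = 1/2, c_1 = -1

c_0 = 1/2, c_1 = -1


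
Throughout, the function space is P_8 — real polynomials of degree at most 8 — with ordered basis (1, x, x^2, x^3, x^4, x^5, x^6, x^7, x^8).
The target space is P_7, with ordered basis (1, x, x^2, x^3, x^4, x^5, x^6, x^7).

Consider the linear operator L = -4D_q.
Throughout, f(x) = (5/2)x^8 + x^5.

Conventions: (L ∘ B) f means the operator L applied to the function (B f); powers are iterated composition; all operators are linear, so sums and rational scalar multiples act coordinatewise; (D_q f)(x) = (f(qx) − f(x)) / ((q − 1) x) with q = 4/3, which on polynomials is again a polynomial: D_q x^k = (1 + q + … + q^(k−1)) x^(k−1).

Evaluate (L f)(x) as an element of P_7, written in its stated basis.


g(x) = -(589750/2187)x^7 - (3124/81)x^4

D_q f = (294875/4374)x^7 + (781/81)x^4
(-4D_q) f = -(589750/2187)x^7 - (3124/81)x^4


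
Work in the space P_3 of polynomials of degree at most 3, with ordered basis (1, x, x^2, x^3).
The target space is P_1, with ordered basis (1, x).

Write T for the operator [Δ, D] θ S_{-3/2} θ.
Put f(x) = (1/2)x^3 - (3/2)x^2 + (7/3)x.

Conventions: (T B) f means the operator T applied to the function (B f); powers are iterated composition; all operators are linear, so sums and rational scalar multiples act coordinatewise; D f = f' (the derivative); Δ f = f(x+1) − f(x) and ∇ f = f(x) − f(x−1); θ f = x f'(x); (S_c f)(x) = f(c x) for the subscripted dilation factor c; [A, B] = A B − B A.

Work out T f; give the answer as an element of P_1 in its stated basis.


the result is g(x) = 0

θ f = (3/2)x^3 - 3x^2 + (7/3)x
S_{-3/2} θ f = -(81/16)x^3 - (27/4)x^2 - (7/2)x
θ S_{-3/2} θ f = -(243/16)x^3 - (27/2)x^2 - (7/2)x
D (θ S_{-3/2} θ) f = -(729/16)x^2 - 27x - 7/2
Δ D (θ S_{-3/2} θ) f = -(729/8)x - 1161/16
Δ (θ S_{-3/2} θ) f = -(729/16)x^2 - (1161/16)x - 515/16
D Δ (θ S_{-3/2} θ) f = -(729/8)x - 1161/16
[Δ, D] (θ S_{-3/2} θ) f = 0


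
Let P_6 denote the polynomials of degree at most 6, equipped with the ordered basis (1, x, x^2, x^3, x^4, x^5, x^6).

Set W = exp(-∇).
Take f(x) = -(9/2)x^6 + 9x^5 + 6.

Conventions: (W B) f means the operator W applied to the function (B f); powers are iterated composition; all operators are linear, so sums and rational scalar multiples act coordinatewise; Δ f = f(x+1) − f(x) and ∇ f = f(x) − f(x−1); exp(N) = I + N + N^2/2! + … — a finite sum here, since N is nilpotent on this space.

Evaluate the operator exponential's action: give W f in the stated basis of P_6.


order-1 term: 27x^5 - (225/2)x^4 + 180x^3 - (315/2)x^2 + 72x - 27/2
order-2 term: -(135/2)x^4 + 360x^3 - (1485/2)x^2 + 720x - 549/2
order-3 term: 90x^3 - 495x^2 + 945x - 630
order-4 term: -(135/2)x^2 + 315x - 765/2
order-5 term: 27x - 153/2
order-6 term: -9/2
the series for exp(-∇) f terminates at order 6
exp(-∇) f = -(9/2)x^6 + 36x^5 - 180x^4 + 630x^3 - (2925/2)x^2 + 2079x - 2751/2

the image equals g(x) = -(9/2)x^6 + 36x^5 - 180x^4 + 630x^3 - (2925/2)x^2 + 2079x - 2751/2


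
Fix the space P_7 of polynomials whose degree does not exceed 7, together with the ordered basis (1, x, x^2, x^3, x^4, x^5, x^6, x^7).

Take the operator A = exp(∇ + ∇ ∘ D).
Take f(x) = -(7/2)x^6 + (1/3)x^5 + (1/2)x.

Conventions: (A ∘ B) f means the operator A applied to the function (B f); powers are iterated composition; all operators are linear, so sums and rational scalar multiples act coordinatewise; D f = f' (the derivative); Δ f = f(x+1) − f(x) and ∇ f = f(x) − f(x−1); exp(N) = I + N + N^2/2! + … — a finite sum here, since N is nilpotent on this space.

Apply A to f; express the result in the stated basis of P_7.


the result is g(x) = -(7/2)x^6 - (62/3)x^5 - (310/3)x^4 - (400/3)x^3 - (1535/6)x^2 + (431/6)x - 95

order-1 term: -21x^5 - (305/6)x^4 + (430/3)x^3 - (985/6)x^2 + 89x - 55/3
order-2 term: -(105/2)x^4 - (620/3)x^3 + (545/2)x^2 + (290/3)x - 1291/6
order-3 term: -70x^3 - (935/3)x^2 + 115x + 625/3
order-4 term: -(105/2)x^2 - (625/3)x - 85/6
order-5 term: -21x - 313/6
order-6 term: -7/2
the series for exp(∇ + ∇ ∘ D) f terminates at order 6
exp(∇ + ∇ ∘ D) f = -(7/2)x^6 - (62/3)x^5 - (310/3)x^4 - (400/3)x^3 - (1535/6)x^2 + (431/6)x - 95


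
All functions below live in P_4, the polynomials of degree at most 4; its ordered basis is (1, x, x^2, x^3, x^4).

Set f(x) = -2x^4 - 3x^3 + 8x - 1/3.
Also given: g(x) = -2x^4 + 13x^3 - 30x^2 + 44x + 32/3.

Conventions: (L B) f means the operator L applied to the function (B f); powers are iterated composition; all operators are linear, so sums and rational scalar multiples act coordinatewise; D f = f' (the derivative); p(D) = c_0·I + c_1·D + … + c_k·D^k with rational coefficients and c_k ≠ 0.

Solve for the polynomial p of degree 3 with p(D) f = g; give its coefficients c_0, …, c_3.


p(D) = I − 2·D + 2·D^2 − (3/2)·D^3, i.e. c_0 = 1, c_1 = -2, c_2 = 2, c_3 = -3/2

D^0 f = -2x^4 - 3x^3 + 8x - 1/3
D^1 f = -8x^3 - 9x^2 + 8
D^2 f = -24x^2 - 18x
D^3 f = -48x - 18
matching coefficients of g against c_0 f + c_1 Df + … from the top degree down determines the c_i
solution: c_0 = 1, c_1 = -2, c_2 = 2, c_3 = -3/2


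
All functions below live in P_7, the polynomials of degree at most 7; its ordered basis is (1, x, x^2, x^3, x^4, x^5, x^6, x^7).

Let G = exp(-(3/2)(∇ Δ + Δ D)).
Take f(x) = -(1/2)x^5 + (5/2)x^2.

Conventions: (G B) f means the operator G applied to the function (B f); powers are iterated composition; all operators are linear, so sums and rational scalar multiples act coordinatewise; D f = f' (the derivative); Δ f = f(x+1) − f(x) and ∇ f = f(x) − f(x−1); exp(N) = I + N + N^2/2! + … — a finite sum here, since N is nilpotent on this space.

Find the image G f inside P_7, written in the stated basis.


the image equals g(x) = -(1/2)x^5 + 30x^3 + 25x^2 - (495/2)x - 585/4

order-1 term: 30x^3 + (45/2)x^2 + (45/2)x - 45/4
order-2 term: -270x - 135
the series for exp(-(3/2)(∇ Δ + Δ D)) f terminates at order 2
exp(-(3/2)(∇ Δ + Δ D)) f = -(1/2)x^5 + 30x^3 + 25x^2 - (495/2)x - 585/4


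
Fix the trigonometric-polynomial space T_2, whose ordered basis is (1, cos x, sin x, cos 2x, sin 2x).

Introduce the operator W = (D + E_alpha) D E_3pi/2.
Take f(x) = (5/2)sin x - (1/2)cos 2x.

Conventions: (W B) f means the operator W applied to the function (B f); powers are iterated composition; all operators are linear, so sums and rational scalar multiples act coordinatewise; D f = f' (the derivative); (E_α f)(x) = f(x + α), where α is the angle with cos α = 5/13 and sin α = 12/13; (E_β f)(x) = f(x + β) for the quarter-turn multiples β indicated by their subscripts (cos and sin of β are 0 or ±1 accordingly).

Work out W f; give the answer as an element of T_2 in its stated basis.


E_3pi/2 f = -(5/2)cos x + (1/2)cos 2x
D E_3pi/2 f = (5/2)sin x - sin 2x
D D E_3pi/2 f = (5/2)cos x - 2cos 2x
E_alpha D E_3pi/2 f = (30/13)cos x + (25/26)sin x - (120/169)cos 2x + (119/169)sin 2x
(D + E_alpha) D E_3pi/2 f = (125/26)cos x + (25/26)sin x - (458/169)cos 2x + (119/169)sin 2x

the image equals g(x) = (125/26)cos x + (25/26)sin x - (458/169)cos 2x + (119/169)sin 2x


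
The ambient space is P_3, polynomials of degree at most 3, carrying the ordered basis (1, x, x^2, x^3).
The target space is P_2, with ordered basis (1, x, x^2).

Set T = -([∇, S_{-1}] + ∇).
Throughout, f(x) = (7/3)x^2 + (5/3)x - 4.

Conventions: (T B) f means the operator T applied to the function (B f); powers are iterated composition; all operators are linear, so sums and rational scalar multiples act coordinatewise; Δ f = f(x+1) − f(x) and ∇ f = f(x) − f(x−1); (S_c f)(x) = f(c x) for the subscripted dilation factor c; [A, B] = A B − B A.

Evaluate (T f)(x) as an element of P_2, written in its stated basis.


the result is g(x) = -14x + 4

S_{-1} f = (7/3)x^2 - (5/3)x - 4
∇ S_{-1} f = (14/3)x - 4
∇ f = (14/3)x - 2/3
S_{-1} ∇ f = -(14/3)x - 2/3
[∇, S_{-1}] f = (28/3)x - 10/3
∇ f = (14/3)x - 2/3
([∇, S_{-1}] + ∇) f = 14x - 4
(-([∇, S_{-1}] + ∇)) f = -14x + 4


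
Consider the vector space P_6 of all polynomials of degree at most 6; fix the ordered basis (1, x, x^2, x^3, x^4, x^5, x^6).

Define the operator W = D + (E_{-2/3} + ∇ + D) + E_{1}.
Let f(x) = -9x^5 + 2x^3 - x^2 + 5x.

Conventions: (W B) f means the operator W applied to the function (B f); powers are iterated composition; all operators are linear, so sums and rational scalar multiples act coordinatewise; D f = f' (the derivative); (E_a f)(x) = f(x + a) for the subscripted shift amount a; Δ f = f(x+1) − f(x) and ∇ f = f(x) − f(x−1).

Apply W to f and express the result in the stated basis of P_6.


D f = -45x^4 + 6x^2 - 2x + 5
E_{-2/3} f = -9x^5 + 30x^4 - 38x^3 + (65/3)x^2 + (1/9)x - 86/27
∇ f = -45x^4 + 90x^3 - 84x^2 + 37x - 1
D f = -45x^4 + 6x^2 - 2x + 5
(E_{-2/3} + ∇ + D) f = -9x^5 - 60x^4 + 52x^3 - (169/3)x^2 + (316/9)x + 22/27
E_{1} f = -9x^5 - 45x^4 - 88x^3 - 85x^2 - 36x - 3
(D + (E_{-2/3} + ∇ + D) + E_{1}) f = -18x^5 - 150x^4 - 36x^3 - (406/3)x^2 - (26/9)x + 76/27

the result is g(x) = -18x^5 - 150x^4 - 36x^3 - (406/3)x^2 - (26/9)x + 76/27


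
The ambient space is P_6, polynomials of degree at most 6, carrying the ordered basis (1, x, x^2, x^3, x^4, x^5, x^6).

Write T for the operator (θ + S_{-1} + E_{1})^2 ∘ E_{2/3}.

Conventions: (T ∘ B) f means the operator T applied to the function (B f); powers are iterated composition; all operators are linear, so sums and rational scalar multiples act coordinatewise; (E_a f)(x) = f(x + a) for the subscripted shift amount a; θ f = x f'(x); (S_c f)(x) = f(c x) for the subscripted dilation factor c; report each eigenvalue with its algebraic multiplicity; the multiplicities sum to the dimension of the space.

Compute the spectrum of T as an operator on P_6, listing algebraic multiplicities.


λ = 1 (multiplicity 1), λ = 4 (multiplicity 1), λ = 9 (multiplicity 1), λ = 16 (multiplicity 1), λ = 25 (multiplicity 1), λ = 36 (multiplicity 1), λ = 64 (multiplicity 1)

image of 1: 4
image of x: x + 17/3
image of x^2: 16x^2 + (34/3)x + 124/9
image of x^3: 9x^3 + 53x^2 + (118/3)x + 869/27
image of x^4: 36x^4 + 60x^3 + (512/3)x^2 + (3452/27)x + 6238/81
image of x^5: 25x^5 + 175x^4 + 260x^3 + (14330/27)x^2 + (31100/81)x + 45299/243
image of x^6: 64x^6 + 178x^5 + 700x^4 + (3100/3)x^3 + (44330/27)x^2 + (90538/81)x + 334084/729
the matrix is upper triangular; its diagonal is (4, 1, 16, 9, 36, 25, 64)
for a triangular matrix the eigenvalues are the diagonal entries, with algebraic multiplicity their repetition count


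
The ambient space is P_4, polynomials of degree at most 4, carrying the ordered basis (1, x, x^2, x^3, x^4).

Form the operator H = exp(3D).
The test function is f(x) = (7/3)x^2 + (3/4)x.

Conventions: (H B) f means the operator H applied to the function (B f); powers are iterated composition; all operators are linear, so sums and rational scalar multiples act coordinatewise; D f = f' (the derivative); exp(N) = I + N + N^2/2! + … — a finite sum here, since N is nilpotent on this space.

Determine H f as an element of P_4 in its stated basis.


g(x) = (7/3)x^2 + (59/4)x + 93/4

order-1 term: 14x + 9/4
order-2 term: 21
the series for exp(3D) f terminates at order 2
exp(3D) f = (7/3)x^2 + (59/4)x + 93/4


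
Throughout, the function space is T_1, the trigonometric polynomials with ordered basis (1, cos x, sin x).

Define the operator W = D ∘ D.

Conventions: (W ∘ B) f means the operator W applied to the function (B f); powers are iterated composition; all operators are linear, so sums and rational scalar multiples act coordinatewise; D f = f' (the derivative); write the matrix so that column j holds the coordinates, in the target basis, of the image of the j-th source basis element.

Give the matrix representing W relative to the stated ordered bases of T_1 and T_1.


image of 1: 0
image of cos x: -cos x
image of sin x: -sin x
each image's coordinates form column j of the matrix

the matrix is [[0, 0, 0]; [0, -1, 0]; [0, 0, -1]] (rows listed top to bottom)


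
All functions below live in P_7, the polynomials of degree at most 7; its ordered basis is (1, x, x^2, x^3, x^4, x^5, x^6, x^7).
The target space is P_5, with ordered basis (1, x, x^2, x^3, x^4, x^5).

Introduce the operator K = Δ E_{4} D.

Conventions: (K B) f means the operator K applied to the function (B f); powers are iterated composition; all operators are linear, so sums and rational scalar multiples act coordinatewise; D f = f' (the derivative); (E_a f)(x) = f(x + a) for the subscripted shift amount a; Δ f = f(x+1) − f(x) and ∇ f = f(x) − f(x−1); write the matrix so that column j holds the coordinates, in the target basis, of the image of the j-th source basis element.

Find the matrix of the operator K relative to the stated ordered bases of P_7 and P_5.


the matrix is [[0, 0, 2, 27, 244, 1845, 12606, 80703]; [0, 0, 0, 6, 108, 1220, 11070, 88242]; [0, 0, 0, 0, 12, 270, 3660, 38745]; [0, 0, 0, 0, 0, 20, 540, 8540]; [0, 0, 0, 0, 0, 0, 30, 945]; [0, 0, 0, 0, 0, 0, 0, 42]] (rows listed top to bottom)

image of 1: 0
image of x: 0
image of x^2: 2
image of x^3: 6x + 27
image of x^4: 12x^2 + 108x + 244
image of x^5: 20x^3 + 270x^2 + 1220x + 1845
image of x^6: 30x^4 + 540x^3 + 3660x^2 + 11070x + 12606
image of x^7: 42x^5 + 945x^4 + 8540x^3 + 38745x^2 + 88242x + 80703
each image's coordinates form column j of the matrix
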